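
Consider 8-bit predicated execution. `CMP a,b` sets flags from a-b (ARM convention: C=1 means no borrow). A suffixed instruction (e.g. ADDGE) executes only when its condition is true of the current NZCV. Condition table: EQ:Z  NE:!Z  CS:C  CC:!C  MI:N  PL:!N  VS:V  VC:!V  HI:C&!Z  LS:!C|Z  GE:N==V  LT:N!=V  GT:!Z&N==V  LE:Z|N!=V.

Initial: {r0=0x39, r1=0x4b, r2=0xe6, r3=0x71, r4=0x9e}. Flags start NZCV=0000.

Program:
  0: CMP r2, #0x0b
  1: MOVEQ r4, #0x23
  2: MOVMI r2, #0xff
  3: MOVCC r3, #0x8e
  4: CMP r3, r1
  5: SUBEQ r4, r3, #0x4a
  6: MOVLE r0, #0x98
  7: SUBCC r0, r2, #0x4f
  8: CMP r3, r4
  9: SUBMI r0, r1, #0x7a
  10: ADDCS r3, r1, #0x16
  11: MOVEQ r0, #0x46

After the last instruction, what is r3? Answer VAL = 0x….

0: ✓ CMP  NZCV=1010
1: · MOVEQ
2: ✓ MOVMI  r2←0xff
3: · MOVCC
4: ✓ CMP  NZCV=0010
5: · SUBEQ
6: · MOVLE
7: · SUBCC
8: ✓ CMP  NZCV=1001
9: ✓ SUBMI  r0←0xd1
10: · ADDCS
11: · MOVEQ

VAL = 0x71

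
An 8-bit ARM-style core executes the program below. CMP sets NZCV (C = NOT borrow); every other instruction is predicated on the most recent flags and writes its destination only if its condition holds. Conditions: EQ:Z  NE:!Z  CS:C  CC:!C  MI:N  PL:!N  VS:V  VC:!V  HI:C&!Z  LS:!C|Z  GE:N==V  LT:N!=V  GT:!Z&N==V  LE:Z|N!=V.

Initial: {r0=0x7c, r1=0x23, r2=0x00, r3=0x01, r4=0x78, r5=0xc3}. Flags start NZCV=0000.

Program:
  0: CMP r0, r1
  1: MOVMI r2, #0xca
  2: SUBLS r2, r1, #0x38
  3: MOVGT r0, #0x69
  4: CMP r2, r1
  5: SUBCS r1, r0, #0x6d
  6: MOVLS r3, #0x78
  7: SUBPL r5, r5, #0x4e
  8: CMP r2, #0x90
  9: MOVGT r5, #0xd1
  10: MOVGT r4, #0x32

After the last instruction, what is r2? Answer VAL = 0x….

[0] flags=0010 → (cmp)
[1] flags=0010 MI?F → skip
[2] flags=0010 LS?F → skip
[3] flags=0010 GT?T → r0=0x69
[4] flags=1000 → (cmp)
[5] flags=1000 CS?F → skip
[6] flags=1000 LS?T → r3=0x78
[7] flags=1000 PL?F → skip
[8] flags=0000 → (cmp)
[9] flags=0000 GT?T → r5=0xd1
[10] flags=0000 GT?T → r4=0x32

VAL = 0x00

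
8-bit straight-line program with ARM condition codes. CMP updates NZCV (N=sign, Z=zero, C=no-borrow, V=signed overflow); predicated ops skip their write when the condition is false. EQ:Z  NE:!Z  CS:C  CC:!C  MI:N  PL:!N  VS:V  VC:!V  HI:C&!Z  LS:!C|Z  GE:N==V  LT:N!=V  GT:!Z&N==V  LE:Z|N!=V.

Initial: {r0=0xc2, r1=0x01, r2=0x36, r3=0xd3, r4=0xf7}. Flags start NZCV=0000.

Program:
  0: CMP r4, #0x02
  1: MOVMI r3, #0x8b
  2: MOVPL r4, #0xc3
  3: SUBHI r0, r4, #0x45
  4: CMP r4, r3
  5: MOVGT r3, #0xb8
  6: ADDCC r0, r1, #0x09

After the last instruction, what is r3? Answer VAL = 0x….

0: ✓ CMP  NZCV=1010
1: ✓ MOVMI  r3←0x8b
2: · MOVPL
3: ✓ SUBHI  r0←0xb2
4: ✓ CMP  NZCV=0010
5: ✓ MOVGT  r3←0xb8
6: · ADDCC

VAL = 0xb8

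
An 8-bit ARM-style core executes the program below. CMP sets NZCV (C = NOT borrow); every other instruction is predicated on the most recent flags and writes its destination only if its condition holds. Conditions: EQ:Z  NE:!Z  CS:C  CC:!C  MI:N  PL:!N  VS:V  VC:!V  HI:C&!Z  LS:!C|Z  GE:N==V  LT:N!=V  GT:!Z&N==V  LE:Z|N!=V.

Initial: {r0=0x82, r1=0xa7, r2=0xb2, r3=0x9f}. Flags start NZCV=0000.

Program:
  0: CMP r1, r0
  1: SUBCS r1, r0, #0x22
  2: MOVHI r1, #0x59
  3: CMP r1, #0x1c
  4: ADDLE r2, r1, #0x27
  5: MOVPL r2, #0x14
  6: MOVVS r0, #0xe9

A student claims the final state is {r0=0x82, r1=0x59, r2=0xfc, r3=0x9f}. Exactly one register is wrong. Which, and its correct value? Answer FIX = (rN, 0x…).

FIX = (r2, 0x14)

0: ✓ CMP  NZCV=0010
1: ✓ SUBCS  r1←0x60
2: ✓ MOVHI  r1←0x59
3: ✓ CMP  NZCV=0010
4: · ADDLE
5: ✓ MOVPL  r2←0x14
6: · MOVVS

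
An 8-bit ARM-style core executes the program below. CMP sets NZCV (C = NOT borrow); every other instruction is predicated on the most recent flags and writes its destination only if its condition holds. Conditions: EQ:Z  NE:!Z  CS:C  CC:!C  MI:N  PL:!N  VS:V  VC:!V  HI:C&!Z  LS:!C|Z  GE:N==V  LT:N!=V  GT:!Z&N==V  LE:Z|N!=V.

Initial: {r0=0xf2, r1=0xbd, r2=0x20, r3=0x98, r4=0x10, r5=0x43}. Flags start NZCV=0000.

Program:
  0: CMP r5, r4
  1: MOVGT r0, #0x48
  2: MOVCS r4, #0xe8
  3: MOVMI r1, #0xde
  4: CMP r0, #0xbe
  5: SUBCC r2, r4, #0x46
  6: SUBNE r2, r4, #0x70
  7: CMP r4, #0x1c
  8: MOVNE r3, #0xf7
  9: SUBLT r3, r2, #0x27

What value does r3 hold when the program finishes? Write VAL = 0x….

[0] flags=0010 → (cmp)
[1] flags=0010 GT?T → r0=0x48
[2] flags=0010 CS?T → r4=0xe8
[3] flags=0010 MI?F → skip
[4] flags=1001 → (cmp)
[5] flags=1001 CC?T → r2=0xa2
[6] flags=1001 NE?T → r2=0x78
[7] flags=1010 → (cmp)
[8] flags=1010 NE?T → r3=0xf7
[9] flags=1010 LT?T → r3=0x51

VAL = 0x51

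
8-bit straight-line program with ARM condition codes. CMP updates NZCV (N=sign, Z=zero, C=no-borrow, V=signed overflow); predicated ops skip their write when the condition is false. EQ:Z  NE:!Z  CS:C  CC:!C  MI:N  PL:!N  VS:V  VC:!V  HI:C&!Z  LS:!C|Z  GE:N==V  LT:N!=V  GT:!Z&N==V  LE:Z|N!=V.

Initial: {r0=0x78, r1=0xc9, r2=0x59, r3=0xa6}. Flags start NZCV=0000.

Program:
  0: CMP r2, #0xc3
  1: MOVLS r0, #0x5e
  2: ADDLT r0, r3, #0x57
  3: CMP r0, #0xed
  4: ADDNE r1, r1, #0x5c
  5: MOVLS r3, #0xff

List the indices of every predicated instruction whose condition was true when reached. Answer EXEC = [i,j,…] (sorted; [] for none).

EXEC = [1,4,5]

[0] flags=1001 → (cmp)
[1] flags=1001 LS?T → r0=0x5e
[2] flags=1001 LT?F → skip
[3] flags=0000 → (cmp)
[4] flags=0000 NE?T → r1=0x25
[5] flags=0000 LS?T → r3=0xff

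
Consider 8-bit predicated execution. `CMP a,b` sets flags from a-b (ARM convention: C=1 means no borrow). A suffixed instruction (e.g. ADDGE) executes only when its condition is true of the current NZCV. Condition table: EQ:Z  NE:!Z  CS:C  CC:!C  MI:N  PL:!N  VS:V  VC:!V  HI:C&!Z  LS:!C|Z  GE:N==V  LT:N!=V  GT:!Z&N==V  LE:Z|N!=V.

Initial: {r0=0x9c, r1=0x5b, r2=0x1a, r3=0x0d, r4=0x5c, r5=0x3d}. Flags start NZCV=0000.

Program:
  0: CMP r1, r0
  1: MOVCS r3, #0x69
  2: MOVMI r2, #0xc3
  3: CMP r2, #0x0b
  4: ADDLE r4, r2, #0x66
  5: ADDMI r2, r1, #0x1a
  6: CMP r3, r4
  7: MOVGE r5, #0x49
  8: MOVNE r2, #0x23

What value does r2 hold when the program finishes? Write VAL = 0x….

VAL = 0x23

0: ✓ CMP  NZCV=1001
1: · MOVCS
2: ✓ MOVMI  r2←0xc3
3: ✓ CMP  NZCV=1010
4: ✓ ADDLE  r4←0x29
5: ✓ ADDMI  r2←0x75
6: ✓ CMP  NZCV=1000
7: · MOVGE
8: ✓ MOVNE  r2←0x23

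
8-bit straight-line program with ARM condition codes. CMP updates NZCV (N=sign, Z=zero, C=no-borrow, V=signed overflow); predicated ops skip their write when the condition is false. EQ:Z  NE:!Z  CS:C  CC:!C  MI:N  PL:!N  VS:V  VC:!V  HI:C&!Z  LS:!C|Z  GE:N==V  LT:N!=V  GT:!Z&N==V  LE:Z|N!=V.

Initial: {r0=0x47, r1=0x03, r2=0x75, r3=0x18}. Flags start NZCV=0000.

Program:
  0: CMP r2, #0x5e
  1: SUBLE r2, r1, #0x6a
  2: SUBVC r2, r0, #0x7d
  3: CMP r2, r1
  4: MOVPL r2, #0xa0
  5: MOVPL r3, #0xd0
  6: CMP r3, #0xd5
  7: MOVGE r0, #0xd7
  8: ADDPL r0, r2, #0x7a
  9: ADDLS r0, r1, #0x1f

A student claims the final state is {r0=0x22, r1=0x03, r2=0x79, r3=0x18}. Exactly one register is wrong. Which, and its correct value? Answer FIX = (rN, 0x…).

FIX = (r2, 0xca)

[0] flags=0010 → (cmp)
[1] flags=0010 LE?F → skip
[2] flags=0010 VC?T → r2=0xca
[3] flags=1010 → (cmp)
[4] flags=1010 PL?F → skip
[5] flags=1010 PL?F → skip
[6] flags=0000 → (cmp)
[7] flags=0000 GE?T → r0=0xd7
[8] flags=0000 PL?T → r0=0x44
[9] flags=0000 LS?T → r0=0x22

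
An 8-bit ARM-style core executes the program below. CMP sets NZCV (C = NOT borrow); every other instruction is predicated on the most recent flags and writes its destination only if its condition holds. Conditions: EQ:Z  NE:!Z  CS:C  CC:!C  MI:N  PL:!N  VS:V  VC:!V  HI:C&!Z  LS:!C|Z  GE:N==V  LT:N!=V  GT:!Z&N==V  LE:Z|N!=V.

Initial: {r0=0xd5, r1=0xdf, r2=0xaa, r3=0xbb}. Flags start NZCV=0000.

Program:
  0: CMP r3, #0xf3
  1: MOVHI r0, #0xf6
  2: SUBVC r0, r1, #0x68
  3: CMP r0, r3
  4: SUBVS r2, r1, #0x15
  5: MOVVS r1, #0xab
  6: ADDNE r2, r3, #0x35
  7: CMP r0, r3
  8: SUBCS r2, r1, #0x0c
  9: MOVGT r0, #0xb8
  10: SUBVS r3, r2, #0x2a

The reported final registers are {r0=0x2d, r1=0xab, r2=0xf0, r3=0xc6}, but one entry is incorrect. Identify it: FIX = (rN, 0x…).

0: ✓ CMP  NZCV=1000
1: · MOVHI
2: ✓ SUBVC  r0←0x77
3: ✓ CMP  NZCV=1001
4: ✓ SUBVS  r2←0xca
5: ✓ MOVVS  r1←0xab
6: ✓ ADDNE  r2←0xf0
7: ✓ CMP  NZCV=1001
8: · SUBCS
9: ✓ MOVGT  r0←0xb8
10: ✓ SUBVS  r3←0xc6

FIX = (r0, 0xb8)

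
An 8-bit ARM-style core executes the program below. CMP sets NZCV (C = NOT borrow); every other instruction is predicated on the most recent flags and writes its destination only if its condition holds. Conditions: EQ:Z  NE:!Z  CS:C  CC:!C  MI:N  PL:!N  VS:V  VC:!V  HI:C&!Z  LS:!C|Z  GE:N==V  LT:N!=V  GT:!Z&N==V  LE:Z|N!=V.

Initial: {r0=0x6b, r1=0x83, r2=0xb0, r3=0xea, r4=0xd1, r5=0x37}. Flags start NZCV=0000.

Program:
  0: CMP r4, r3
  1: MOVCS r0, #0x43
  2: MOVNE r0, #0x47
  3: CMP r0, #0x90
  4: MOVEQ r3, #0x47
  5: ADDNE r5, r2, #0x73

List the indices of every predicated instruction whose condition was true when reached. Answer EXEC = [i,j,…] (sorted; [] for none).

[0] flags=1000 → (cmp)
[1] flags=1000 CS?F → skip
[2] flags=1000 NE?T → r0=0x47
[3] flags=1001 → (cmp)
[4] flags=1001 EQ?F → skip
[5] flags=1001 NE?T → r5=0x23

EXEC = [2,5]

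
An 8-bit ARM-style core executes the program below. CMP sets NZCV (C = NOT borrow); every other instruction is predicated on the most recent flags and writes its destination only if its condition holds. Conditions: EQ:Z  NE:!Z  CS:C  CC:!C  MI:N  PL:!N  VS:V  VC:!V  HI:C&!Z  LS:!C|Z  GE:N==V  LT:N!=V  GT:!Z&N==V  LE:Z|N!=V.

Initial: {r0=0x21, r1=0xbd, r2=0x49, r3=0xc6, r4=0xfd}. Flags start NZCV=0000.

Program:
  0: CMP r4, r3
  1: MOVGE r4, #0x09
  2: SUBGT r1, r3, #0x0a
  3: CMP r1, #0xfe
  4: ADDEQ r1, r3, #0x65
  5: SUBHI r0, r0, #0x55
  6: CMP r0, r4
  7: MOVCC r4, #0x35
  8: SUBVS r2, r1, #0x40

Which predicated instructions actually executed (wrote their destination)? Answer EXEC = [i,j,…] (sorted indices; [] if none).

[0] flags=0010 → (cmp)
[1] flags=0010 GE?T → r4=0x09
[2] flags=0010 GT?T → r1=0xbc
[3] flags=1000 → (cmp)
[4] flags=1000 EQ?F → skip
[5] flags=1000 HI?F → skip
[6] flags=0010 → (cmp)
[7] flags=0010 CC?F → skip
[8] flags=0010 VS?F → skip

EXEC = [1,2]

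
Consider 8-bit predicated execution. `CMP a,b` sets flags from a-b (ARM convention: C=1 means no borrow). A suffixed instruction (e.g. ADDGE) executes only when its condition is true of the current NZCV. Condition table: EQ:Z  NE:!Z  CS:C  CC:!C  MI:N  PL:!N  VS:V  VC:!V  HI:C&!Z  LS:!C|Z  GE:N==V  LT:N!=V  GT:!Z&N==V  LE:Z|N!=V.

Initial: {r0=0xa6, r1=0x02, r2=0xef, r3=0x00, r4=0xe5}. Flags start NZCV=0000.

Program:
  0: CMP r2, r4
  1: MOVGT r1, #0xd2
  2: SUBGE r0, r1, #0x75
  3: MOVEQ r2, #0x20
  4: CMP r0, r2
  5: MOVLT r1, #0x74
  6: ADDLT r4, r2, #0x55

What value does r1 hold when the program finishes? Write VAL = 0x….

VAL = 0xd2

[0] flags=0010 → (cmp)
[1] flags=0010 GT?T → r1=0xd2
[2] flags=0010 GE?T → r0=0x5d
[3] flags=0010 EQ?F → skip
[4] flags=0000 → (cmp)
[5] flags=0000 LT?F → skip
[6] flags=0000 LT?F → skip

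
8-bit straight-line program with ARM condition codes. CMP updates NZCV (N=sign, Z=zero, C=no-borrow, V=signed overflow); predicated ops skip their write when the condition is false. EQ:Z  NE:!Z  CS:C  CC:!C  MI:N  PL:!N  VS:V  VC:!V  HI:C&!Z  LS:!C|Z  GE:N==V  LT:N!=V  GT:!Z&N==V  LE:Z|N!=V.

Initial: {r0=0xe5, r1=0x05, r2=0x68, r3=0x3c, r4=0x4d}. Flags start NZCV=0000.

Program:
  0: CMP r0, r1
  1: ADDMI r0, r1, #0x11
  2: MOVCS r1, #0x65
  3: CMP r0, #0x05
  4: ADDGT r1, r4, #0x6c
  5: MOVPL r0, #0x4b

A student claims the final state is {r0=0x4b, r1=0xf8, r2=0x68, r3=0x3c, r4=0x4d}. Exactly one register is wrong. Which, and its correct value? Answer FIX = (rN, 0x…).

0: ✓ CMP  NZCV=1010
1: ✓ ADDMI  r0←0x16
2: ✓ MOVCS  r1←0x65
3: ✓ CMP  NZCV=0010
4: ✓ ADDGT  r1←0xb9
5: ✓ MOVPL  r0←0x4b

FIX = (r1, 0xb9)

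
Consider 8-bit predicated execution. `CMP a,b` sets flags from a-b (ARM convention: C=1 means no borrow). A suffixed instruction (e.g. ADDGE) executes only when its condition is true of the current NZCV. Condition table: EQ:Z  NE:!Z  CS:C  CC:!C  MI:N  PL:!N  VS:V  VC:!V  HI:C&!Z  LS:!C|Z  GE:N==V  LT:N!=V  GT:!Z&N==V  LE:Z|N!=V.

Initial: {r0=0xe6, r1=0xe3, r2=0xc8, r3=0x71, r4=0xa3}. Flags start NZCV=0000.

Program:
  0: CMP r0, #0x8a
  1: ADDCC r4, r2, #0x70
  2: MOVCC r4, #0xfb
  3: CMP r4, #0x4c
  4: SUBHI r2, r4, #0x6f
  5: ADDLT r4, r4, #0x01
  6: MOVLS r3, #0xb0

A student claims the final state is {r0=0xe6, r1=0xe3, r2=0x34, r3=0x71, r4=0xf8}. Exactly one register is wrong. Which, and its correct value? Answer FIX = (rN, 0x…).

FIX = (r4, 0xa4)

[0] flags=0010 → (cmp)
[1] flags=0010 CC?F → skip
[2] flags=0010 CC?F → skip
[3] flags=0011 → (cmp)
[4] flags=0011 HI?T → r2=0x34
[5] flags=0011 LT?T → r4=0xa4
[6] flags=0011 LS?F → skip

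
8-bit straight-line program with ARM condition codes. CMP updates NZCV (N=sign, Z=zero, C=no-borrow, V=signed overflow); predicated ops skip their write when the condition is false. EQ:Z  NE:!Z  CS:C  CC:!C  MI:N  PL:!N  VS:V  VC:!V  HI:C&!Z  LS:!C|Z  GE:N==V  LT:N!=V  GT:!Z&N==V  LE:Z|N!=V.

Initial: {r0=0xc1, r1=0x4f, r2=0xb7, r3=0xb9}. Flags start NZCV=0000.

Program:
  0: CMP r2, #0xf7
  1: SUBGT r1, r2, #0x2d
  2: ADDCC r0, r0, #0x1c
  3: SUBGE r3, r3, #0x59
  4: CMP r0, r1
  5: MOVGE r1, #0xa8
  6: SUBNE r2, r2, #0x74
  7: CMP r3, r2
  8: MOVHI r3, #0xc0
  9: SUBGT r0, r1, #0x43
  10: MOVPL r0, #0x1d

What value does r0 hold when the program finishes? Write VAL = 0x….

0: ✓ CMP  NZCV=1000
1: · SUBGT
2: ✓ ADDCC  r0←0xdd
3: · SUBGE
4: ✓ CMP  NZCV=1010
5: · MOVGE
6: ✓ SUBNE  r2←0x43
7: ✓ CMP  NZCV=0011
8: ✓ MOVHI  r3←0xc0
9: · SUBGT
10: ✓ MOVPL  r0←0x1d

VAL = 0x1d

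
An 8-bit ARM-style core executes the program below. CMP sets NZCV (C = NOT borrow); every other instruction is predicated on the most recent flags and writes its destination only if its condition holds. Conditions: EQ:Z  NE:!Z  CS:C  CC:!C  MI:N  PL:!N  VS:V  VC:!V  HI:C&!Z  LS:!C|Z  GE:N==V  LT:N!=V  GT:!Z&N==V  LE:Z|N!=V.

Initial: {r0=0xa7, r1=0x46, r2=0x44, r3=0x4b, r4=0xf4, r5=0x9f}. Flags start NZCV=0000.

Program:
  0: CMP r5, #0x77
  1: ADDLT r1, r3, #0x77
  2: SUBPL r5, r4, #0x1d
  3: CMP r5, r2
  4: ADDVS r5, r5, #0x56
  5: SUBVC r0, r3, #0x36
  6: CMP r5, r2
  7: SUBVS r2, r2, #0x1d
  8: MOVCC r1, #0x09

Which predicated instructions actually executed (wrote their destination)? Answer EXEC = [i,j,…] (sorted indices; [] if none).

[0] flags=0011 → (cmp)
[1] flags=0011 LT?T → r1=0xc2
[2] flags=0011 PL?T → r5=0xd7
[3] flags=1010 → (cmp)
[4] flags=1010 VS?F → skip
[5] flags=1010 VC?T → r0=0x15
[6] flags=1010 → (cmp)
[7] flags=1010 VS?F → skip
[8] flags=1010 CC?F → skip

EXEC = [1,2,5]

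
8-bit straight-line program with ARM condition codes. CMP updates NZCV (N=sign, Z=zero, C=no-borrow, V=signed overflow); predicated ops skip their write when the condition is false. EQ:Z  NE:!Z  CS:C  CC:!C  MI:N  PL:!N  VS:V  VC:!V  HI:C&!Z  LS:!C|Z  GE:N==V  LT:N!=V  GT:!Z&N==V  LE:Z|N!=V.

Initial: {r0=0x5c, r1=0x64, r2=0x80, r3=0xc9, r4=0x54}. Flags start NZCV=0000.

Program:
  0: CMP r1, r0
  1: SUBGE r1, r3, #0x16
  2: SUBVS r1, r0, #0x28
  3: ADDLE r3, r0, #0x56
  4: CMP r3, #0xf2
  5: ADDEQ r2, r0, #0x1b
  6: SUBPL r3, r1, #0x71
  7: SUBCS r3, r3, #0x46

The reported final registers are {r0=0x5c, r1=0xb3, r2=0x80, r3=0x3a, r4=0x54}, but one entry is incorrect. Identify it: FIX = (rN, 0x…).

FIX = (r3, 0xc9)

0: ✓ CMP  NZCV=0010
1: ✓ SUBGE  r1←0xb3
2: · SUBVS
3: · ADDLE
4: ✓ CMP  NZCV=1000
5: · ADDEQ
6: · SUBPL
7: · SUBCS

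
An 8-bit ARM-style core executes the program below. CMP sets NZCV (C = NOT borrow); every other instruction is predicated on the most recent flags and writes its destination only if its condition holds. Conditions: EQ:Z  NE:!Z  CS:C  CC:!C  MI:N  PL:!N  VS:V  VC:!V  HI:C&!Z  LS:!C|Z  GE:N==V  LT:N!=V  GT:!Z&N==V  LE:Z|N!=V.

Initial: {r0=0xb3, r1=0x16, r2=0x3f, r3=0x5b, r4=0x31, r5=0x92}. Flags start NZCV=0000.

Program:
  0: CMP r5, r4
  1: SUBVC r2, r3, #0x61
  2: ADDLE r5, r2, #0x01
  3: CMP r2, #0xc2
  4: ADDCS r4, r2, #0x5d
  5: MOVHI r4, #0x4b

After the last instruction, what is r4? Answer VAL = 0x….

VAL = 0x31

[0] flags=0011 → (cmp)
[1] flags=0011 VC?F → skip
[2] flags=0011 LE?T → r5=0x40
[3] flags=0000 → (cmp)
[4] flags=0000 CS?F → skip
[5] flags=0000 HI?F → skip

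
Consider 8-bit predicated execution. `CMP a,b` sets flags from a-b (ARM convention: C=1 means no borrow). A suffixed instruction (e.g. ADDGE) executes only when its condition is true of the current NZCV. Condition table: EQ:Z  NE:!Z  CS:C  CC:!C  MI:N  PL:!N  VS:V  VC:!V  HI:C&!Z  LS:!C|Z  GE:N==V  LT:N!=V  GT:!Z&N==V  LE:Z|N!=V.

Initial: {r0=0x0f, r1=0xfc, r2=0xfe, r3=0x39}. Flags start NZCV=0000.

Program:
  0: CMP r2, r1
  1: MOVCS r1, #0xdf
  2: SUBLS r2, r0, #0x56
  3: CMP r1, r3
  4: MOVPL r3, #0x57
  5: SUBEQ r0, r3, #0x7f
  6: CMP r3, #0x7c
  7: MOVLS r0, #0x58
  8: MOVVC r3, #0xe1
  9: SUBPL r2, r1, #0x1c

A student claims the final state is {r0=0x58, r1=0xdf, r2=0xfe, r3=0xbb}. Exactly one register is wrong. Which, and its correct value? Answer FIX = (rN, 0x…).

0: ✓ CMP  NZCV=0010
1: ✓ MOVCS  r1←0xdf
2: · SUBLS
3: ✓ CMP  NZCV=1010
4: · MOVPL
5: · SUBEQ
6: ✓ CMP  NZCV=1000
7: ✓ MOVLS  r0←0x58
8: ✓ MOVVC  r3←0xe1
9: · SUBPL

FIX = (r3, 0xe1)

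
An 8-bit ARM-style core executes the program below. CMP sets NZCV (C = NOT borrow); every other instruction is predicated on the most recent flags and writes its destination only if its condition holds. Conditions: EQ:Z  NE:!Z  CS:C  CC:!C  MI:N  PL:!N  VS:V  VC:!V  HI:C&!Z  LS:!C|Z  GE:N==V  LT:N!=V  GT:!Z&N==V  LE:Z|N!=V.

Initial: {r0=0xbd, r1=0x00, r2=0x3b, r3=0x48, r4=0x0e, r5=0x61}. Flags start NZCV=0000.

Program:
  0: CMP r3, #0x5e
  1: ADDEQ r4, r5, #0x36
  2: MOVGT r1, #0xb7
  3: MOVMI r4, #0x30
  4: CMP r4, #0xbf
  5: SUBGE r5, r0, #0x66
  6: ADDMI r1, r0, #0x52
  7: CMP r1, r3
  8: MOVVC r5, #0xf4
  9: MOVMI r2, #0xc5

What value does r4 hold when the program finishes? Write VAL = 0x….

VAL = 0x30

[0] flags=1000 → (cmp)
[1] flags=1000 EQ?F → skip
[2] flags=1000 GT?F → skip
[3] flags=1000 MI?T → r4=0x30
[4] flags=0000 → (cmp)
[5] flags=0000 GE?T → r5=0x57
[6] flags=0000 MI?F → skip
[7] flags=1000 → (cmp)
[8] flags=1000 VC?T → r5=0xf4
[9] flags=1000 MI?T → r2=0xc5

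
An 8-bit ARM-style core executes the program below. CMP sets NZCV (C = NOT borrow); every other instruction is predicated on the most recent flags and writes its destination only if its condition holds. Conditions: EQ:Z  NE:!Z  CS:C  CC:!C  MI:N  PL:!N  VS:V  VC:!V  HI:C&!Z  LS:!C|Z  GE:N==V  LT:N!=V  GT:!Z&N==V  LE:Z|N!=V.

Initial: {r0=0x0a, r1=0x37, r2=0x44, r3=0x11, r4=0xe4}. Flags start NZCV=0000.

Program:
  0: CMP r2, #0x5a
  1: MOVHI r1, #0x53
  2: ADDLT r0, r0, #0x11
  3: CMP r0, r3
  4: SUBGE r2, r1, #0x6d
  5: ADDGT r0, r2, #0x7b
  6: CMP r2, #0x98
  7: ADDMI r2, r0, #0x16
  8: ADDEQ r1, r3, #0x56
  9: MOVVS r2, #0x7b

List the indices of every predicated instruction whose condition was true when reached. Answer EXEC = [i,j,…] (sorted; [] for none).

0: ✓ CMP  NZCV=1000
1: · MOVHI
2: ✓ ADDLT  r0←0x1b
3: ✓ CMP  NZCV=0010
4: ✓ SUBGE  r2←0xca
5: ✓ ADDGT  r0←0x45
6: ✓ CMP  NZCV=0010
7: · ADDMI
8: · ADDEQ
9: · MOVVS

EXEC = [2,4,5]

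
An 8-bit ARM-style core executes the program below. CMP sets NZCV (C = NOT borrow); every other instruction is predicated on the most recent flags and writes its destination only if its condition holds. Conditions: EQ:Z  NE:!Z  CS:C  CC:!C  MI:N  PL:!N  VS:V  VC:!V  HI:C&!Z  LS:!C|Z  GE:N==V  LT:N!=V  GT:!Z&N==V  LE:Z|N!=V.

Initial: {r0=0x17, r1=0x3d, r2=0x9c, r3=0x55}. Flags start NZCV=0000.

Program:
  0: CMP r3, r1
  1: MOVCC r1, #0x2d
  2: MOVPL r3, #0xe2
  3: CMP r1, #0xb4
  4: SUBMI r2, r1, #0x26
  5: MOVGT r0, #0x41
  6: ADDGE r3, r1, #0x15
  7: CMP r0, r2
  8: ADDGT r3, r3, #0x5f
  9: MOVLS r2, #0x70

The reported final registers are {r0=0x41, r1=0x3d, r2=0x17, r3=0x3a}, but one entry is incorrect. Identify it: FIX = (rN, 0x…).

FIX = (r3, 0xb1)

0: ✓ CMP  NZCV=0010
1: · MOVCC
2: ✓ MOVPL  r3←0xe2
3: ✓ CMP  NZCV=1001
4: ✓ SUBMI  r2←0x17
5: ✓ MOVGT  r0←0x41
6: ✓ ADDGE  r3←0x52
7: ✓ CMP  NZCV=0010
8: ✓ ADDGT  r3←0xb1
9: · MOVLS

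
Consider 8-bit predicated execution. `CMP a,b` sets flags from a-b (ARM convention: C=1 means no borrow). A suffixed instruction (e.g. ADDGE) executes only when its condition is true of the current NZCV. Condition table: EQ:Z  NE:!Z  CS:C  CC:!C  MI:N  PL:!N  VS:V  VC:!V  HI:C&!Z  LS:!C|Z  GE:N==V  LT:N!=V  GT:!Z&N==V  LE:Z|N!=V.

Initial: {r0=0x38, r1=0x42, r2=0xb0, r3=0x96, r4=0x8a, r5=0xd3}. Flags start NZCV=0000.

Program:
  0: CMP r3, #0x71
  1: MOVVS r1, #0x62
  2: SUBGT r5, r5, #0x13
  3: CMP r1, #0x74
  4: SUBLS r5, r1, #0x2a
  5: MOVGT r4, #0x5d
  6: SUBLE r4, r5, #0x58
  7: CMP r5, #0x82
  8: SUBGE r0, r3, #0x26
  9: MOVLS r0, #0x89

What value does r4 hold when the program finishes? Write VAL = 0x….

0: ✓ CMP  NZCV=0011
1: ✓ MOVVS  r1←0x62
2: · SUBGT
3: ✓ CMP  NZCV=1000
4: ✓ SUBLS  r5←0x38
5: · MOVGT
6: ✓ SUBLE  r4←0xe0
7: ✓ CMP  NZCV=1001
8: ✓ SUBGE  r0←0x70
9: ✓ MOVLS  r0←0x89

VAL = 0xe0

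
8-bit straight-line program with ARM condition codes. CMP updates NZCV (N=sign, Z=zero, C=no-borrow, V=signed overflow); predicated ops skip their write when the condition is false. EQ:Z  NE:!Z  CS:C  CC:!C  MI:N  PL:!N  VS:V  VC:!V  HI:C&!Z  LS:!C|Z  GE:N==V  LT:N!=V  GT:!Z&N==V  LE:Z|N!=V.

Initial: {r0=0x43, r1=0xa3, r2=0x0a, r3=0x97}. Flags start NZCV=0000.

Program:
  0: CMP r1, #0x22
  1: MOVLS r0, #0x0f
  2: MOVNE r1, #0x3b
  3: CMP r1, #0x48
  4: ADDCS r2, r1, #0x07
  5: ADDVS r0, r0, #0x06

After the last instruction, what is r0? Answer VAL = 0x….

0: ✓ CMP  NZCV=1010
1: · MOVLS
2: ✓ MOVNE  r1←0x3b
3: ✓ CMP  NZCV=1000
4: · ADDCS
5: · ADDVS

VAL = 0x43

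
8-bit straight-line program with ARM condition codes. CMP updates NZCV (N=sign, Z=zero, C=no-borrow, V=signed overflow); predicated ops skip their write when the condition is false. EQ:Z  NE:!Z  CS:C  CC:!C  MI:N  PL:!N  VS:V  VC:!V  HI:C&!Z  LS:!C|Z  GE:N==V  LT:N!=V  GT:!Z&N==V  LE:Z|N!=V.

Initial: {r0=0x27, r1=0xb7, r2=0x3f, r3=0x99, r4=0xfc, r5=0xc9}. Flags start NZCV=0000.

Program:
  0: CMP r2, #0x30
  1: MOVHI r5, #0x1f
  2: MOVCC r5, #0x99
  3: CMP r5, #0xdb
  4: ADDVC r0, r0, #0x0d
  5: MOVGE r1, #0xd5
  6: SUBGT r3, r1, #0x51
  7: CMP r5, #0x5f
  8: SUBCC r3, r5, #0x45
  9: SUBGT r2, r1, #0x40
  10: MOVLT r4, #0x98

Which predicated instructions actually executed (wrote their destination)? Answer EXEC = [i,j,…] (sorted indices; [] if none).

[0] flags=0010 → (cmp)
[1] flags=0010 HI?T → r5=0x1f
[2] flags=0010 CC?F → skip
[3] flags=0000 → (cmp)
[4] flags=0000 VC?T → r0=0x34
[5] flags=0000 GE?T → r1=0xd5
[6] flags=0000 GT?T → r3=0x84
[7] flags=1000 → (cmp)
[8] flags=1000 CC?T → r3=0xda
[9] flags=1000 GT?F → skip
[10] flags=1000 LT?T → r4=0x98

EXEC = [1,4,5,6,8,10]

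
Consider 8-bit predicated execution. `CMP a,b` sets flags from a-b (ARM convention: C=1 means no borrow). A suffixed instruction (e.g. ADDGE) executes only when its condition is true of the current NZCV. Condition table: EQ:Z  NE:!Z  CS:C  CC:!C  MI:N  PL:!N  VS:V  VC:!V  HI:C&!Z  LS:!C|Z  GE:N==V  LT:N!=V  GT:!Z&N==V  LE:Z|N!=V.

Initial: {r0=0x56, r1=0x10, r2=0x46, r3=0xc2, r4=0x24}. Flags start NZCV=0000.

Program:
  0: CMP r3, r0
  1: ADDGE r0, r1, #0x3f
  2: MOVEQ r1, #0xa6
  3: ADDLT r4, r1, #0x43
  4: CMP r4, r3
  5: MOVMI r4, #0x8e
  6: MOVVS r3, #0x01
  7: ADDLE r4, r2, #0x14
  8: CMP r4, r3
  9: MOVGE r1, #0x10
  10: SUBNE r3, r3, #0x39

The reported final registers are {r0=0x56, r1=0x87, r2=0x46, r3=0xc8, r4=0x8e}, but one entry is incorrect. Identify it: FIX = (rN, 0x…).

[0] flags=0011 → (cmp)
[1] flags=0011 GE?F → skip
[2] flags=0011 EQ?F → skip
[3] flags=0011 LT?T → r4=0x53
[4] flags=1001 → (cmp)
[5] flags=1001 MI?T → r4=0x8e
[6] flags=1001 VS?T → r3=0x01
[7] flags=1001 LE?F → skip
[8] flags=1010 → (cmp)
[9] flags=1010 GE?F → skip
[10] flags=1010 NE?T → r3=0xc8

FIX = (r1, 0x10)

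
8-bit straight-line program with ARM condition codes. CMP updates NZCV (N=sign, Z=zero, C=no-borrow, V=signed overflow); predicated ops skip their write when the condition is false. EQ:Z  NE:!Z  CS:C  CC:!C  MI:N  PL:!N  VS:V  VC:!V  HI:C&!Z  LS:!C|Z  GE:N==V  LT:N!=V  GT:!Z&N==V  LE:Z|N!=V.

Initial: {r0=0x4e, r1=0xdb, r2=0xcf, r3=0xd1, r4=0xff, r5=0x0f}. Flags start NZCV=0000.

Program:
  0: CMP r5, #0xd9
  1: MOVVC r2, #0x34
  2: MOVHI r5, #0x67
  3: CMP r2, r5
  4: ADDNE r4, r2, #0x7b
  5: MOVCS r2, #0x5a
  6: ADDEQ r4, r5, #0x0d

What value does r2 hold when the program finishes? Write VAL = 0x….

VAL = 0x5a

0: ✓ CMP  NZCV=0000
1: ✓ MOVVC  r2←0x34
2: · MOVHI
3: ✓ CMP  NZCV=0010
4: ✓ ADDNE  r4←0xaf
5: ✓ MOVCS  r2←0x5a
6: · ADDEQ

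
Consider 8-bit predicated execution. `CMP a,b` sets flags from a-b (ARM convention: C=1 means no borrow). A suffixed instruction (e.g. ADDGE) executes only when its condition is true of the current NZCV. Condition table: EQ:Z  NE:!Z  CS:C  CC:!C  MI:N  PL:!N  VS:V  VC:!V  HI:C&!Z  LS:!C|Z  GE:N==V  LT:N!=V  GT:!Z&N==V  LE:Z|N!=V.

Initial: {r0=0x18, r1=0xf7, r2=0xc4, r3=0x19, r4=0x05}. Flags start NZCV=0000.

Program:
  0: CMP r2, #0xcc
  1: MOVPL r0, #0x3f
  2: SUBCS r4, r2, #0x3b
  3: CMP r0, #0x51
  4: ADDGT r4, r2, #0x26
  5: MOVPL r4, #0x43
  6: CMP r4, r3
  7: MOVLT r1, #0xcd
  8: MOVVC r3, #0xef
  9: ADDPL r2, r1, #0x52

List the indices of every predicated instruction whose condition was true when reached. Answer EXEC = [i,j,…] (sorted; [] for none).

EXEC = [7,8]

0: ✓ CMP  NZCV=1000
1: · MOVPL
2: · SUBCS
3: ✓ CMP  NZCV=1000
4: · ADDGT
5: · MOVPL
6: ✓ CMP  NZCV=1000
7: ✓ MOVLT  r1←0xcd
8: ✓ MOVVC  r3←0xef
9: · ADDPL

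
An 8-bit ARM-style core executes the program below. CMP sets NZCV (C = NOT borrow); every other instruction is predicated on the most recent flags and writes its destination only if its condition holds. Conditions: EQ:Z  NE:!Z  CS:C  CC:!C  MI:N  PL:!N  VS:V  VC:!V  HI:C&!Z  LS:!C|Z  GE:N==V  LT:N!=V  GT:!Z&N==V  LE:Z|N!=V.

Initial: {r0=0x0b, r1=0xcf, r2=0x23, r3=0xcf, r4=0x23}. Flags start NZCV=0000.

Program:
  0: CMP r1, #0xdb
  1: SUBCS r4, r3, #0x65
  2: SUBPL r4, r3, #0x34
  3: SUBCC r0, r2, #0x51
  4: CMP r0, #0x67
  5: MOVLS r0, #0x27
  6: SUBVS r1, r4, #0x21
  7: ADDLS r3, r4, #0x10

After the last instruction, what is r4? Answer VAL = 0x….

VAL = 0x23

[0] flags=1000 → (cmp)
[1] flags=1000 CS?F → skip
[2] flags=1000 PL?F → skip
[3] flags=1000 CC?T → r0=0xd2
[4] flags=0011 → (cmp)
[5] flags=0011 LS?F → skip
[6] flags=0011 VS?T → r1=0x02
[7] flags=0011 LS?F → skip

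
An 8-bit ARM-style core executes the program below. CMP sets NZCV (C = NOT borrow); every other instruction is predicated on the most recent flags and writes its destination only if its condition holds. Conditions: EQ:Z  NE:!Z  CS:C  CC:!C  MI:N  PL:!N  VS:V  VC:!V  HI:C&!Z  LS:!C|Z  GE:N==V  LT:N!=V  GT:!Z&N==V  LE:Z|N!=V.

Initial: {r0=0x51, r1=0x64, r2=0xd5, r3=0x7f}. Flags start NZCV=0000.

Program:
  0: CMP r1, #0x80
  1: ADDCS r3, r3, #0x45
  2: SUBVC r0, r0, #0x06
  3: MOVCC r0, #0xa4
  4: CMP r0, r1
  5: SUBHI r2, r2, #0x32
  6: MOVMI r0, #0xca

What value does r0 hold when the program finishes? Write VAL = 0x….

VAL = 0xa4

[0] flags=1001 → (cmp)
[1] flags=1001 CS?F → skip
[2] flags=1001 VC?F → skip
[3] flags=1001 CC?T → r0=0xa4
[4] flags=0011 → (cmp)
[5] flags=0011 HI?T → r2=0xa3
[6] flags=0011 MI?F → skip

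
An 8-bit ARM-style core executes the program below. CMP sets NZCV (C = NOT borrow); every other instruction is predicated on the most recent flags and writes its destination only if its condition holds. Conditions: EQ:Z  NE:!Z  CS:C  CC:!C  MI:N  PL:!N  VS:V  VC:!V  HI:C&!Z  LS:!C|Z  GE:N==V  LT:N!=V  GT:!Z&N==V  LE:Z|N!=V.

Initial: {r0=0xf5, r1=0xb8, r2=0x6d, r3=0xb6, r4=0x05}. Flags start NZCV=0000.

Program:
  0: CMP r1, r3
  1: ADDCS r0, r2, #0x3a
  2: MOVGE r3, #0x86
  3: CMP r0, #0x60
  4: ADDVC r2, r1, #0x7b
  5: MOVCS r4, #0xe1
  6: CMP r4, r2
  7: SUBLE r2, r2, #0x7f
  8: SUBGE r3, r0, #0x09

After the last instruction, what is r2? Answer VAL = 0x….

VAL = 0xee

[0] flags=0010 → (cmp)
[1] flags=0010 CS?T → r0=0xa7
[2] flags=0010 GE?T → r3=0x86
[3] flags=0011 → (cmp)
[4] flags=0011 VC?F → skip
[5] flags=0011 CS?T → r4=0xe1
[6] flags=0011 → (cmp)
[7] flags=0011 LE?T → r2=0xee
[8] flags=0011 GE?F → skip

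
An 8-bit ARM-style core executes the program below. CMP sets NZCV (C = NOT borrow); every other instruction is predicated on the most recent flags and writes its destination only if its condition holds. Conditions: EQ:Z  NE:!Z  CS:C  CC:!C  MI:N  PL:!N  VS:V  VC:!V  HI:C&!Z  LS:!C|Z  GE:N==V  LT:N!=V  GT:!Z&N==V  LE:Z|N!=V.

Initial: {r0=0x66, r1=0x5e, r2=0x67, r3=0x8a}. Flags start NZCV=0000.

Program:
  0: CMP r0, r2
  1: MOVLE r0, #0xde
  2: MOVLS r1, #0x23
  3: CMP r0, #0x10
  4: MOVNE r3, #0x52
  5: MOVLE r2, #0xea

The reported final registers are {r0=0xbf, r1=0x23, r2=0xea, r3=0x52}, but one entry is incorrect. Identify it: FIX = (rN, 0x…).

[0] flags=1000 → (cmp)
[1] flags=1000 LE?T → r0=0xde
[2] flags=1000 LS?T → r1=0x23
[3] flags=1010 → (cmp)
[4] flags=1010 NE?T → r3=0x52
[5] flags=1010 LE?T → r2=0xea

FIX = (r0, 0xde)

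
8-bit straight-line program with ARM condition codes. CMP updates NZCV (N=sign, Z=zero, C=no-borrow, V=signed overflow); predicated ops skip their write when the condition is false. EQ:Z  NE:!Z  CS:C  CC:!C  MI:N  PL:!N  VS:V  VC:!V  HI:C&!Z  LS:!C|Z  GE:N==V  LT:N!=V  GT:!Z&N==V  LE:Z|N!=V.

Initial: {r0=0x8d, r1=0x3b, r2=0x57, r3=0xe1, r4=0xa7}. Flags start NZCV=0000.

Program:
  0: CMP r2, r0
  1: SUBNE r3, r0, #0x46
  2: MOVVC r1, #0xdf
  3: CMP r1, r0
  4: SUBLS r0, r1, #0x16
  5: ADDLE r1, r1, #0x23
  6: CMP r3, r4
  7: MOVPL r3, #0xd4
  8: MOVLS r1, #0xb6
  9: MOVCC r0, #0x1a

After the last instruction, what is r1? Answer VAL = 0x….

VAL = 0xb6

[0] flags=1001 → (cmp)
[1] flags=1001 NE?T → r3=0x47
[2] flags=1001 VC?F → skip
[3] flags=1001 → (cmp)
[4] flags=1001 LS?T → r0=0x25
[5] flags=1001 LE?F → skip
[6] flags=1001 → (cmp)
[7] flags=1001 PL?F → skip
[8] flags=1001 LS?T → r1=0xb6
[9] flags=1001 CC?T → r0=0x1a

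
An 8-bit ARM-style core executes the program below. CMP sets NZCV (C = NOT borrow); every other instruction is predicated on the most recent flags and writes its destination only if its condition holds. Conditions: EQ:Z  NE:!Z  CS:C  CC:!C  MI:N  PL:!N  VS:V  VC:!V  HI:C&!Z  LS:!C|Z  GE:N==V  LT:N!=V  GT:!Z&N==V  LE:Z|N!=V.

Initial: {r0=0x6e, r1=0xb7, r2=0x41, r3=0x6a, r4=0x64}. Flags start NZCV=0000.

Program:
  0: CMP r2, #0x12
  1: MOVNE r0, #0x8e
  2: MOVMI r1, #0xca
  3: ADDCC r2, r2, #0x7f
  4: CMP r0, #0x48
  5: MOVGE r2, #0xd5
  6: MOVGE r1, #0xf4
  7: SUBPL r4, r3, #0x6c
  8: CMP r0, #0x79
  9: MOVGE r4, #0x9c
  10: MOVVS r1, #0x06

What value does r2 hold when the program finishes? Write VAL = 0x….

VAL = 0x41

[0] flags=0010 → (cmp)
[1] flags=0010 NE?T → r0=0x8e
[2] flags=0010 MI?F → skip
[3] flags=0010 CC?F → skip
[4] flags=0011 → (cmp)
[5] flags=0011 GE?F → skip
[6] flags=0011 GE?F → skip
[7] flags=0011 PL?T → r4=0xfe
[8] flags=0011 → (cmp)
[9] flags=0011 GE?F → skip
[10] flags=0011 VS?T → r1=0x06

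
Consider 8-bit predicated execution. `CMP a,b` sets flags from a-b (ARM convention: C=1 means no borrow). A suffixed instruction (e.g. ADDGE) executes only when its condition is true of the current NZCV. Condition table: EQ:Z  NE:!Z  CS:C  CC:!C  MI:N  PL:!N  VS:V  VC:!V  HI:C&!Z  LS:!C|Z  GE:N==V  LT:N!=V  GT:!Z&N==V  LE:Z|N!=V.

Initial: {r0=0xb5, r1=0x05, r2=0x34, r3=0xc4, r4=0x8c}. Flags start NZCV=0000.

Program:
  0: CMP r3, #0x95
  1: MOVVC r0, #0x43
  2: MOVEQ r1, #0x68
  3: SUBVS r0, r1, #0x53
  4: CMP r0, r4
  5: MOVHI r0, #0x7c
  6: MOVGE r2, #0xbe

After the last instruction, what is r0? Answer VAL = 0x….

VAL = 0x43

[0] flags=0010 → (cmp)
[1] flags=0010 VC?T → r0=0x43
[2] flags=0010 EQ?F → skip
[3] flags=0010 VS?F → skip
[4] flags=1001 → (cmp)
[5] flags=1001 HI?F → skip
[6] flags=1001 GE?T → r2=0xbe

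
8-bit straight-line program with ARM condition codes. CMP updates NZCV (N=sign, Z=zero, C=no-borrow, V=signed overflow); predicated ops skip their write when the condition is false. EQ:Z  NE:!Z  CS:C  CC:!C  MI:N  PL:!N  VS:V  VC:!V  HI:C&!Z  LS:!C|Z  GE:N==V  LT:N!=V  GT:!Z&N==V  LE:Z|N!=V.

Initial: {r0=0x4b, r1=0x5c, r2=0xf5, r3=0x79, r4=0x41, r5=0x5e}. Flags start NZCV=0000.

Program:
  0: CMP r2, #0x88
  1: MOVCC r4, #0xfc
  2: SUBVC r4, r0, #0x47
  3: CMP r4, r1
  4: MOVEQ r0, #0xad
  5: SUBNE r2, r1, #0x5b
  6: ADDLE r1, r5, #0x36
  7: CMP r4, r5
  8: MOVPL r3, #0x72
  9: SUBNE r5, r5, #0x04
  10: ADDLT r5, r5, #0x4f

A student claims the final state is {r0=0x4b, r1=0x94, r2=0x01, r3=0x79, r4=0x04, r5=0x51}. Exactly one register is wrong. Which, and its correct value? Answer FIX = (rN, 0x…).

FIX = (r5, 0xa9)

[0] flags=0010 → (cmp)
[1] flags=0010 CC?F → skip
[2] flags=0010 VC?T → r4=0x04
[3] flags=1000 → (cmp)
[4] flags=1000 EQ?F → skip
[5] flags=1000 NE?T → r2=0x01
[6] flags=1000 LE?T → r1=0x94
[7] flags=1000 → (cmp)
[8] flags=1000 PL?F → skip
[9] flags=1000 NE?T → r5=0x5a
[10] flags=1000 LT?T → r5=0xa9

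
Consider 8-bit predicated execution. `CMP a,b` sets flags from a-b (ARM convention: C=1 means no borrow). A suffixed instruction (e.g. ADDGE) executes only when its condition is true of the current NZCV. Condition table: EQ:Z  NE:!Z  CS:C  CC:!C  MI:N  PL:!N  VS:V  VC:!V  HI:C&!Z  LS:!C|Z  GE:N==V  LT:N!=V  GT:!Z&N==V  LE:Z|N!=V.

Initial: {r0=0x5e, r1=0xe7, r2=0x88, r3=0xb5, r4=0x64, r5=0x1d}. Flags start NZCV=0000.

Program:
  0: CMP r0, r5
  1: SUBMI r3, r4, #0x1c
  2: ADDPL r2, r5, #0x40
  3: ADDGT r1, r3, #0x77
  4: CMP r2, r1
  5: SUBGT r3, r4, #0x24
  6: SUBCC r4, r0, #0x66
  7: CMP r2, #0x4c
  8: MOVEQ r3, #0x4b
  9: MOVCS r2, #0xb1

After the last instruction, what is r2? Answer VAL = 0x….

[0] flags=0010 → (cmp)
[1] flags=0010 MI?F → skip
[2] flags=0010 PL?T → r2=0x5d
[3] flags=0010 GT?T → r1=0x2c
[4] flags=0010 → (cmp)
[5] flags=0010 GT?T → r3=0x40
[6] flags=0010 CC?F → skip
[7] flags=0010 → (cmp)
[8] flags=0010 EQ?F → skip
[9] flags=0010 CS?T → r2=0xb1

VAL = 0xb1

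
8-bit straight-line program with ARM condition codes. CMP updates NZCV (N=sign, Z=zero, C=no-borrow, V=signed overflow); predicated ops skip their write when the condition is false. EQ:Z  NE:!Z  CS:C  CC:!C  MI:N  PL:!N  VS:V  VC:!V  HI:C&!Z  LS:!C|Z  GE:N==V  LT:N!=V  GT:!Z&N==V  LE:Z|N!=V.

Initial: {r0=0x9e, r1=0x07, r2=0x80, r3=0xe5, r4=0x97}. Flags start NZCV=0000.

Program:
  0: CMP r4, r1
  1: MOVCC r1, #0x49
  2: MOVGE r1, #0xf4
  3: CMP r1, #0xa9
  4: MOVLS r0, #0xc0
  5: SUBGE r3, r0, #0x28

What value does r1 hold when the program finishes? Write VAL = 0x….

VAL = 0x07

0: ✓ CMP  NZCV=1010
1: · MOVCC
2: · MOVGE
3: ✓ CMP  NZCV=0000
4: ✓ MOVLS  r0←0xc0
5: ✓ SUBGE  r3←0x98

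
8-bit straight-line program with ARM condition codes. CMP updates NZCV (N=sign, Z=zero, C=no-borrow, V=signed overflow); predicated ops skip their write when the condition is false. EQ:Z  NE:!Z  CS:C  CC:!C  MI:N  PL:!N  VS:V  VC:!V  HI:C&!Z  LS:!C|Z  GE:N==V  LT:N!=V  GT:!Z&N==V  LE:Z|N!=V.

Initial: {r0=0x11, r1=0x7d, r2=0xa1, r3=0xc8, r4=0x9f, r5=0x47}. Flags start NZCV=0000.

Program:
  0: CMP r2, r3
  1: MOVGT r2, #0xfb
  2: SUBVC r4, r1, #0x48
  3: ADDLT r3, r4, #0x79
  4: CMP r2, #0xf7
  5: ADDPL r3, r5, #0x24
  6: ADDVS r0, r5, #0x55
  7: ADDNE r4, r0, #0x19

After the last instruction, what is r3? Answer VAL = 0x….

VAL = 0xae

[0] flags=1000 → (cmp)
[1] flags=1000 GT?F → skip
[2] flags=1000 VC?T → r4=0x35
[3] flags=1000 LT?T → r3=0xae
[4] flags=1000 → (cmp)
[5] flags=1000 PL?F → skip
[6] flags=1000 VS?F → skip
[7] flags=1000 NE?T → r4=0x2a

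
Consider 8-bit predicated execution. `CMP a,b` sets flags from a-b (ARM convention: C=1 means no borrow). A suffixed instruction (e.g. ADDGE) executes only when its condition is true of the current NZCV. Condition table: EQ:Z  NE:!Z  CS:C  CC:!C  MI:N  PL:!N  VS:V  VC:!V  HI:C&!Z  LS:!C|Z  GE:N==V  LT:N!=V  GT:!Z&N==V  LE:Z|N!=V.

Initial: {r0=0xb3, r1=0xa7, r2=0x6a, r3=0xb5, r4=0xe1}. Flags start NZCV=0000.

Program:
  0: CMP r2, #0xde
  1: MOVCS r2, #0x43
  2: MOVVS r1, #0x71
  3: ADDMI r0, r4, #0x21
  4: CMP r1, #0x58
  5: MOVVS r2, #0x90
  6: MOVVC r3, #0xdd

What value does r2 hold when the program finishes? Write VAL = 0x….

[0] flags=1001 → (cmp)
[1] flags=1001 CS?F → skip
[2] flags=1001 VS?T → r1=0x71
[3] flags=1001 MI?T → r0=0x02
[4] flags=0010 → (cmp)
[5] flags=0010 VS?F → skip
[6] flags=0010 VC?T → r3=0xdd

VAL = 0x6a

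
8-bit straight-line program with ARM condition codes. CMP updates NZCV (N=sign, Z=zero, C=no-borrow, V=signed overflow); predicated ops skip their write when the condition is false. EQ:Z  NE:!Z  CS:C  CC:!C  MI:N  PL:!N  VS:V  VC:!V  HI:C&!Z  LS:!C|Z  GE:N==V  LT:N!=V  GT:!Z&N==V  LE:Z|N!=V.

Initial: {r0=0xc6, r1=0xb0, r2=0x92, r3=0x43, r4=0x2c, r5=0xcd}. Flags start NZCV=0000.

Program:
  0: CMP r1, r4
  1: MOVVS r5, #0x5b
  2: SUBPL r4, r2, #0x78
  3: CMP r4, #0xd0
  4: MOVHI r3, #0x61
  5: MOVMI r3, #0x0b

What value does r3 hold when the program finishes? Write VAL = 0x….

VAL = 0x43

0: ✓ CMP  NZCV=1010
1: · MOVVS
2: · SUBPL
3: ✓ CMP  NZCV=0000
4: · MOVHI
5: · MOVMI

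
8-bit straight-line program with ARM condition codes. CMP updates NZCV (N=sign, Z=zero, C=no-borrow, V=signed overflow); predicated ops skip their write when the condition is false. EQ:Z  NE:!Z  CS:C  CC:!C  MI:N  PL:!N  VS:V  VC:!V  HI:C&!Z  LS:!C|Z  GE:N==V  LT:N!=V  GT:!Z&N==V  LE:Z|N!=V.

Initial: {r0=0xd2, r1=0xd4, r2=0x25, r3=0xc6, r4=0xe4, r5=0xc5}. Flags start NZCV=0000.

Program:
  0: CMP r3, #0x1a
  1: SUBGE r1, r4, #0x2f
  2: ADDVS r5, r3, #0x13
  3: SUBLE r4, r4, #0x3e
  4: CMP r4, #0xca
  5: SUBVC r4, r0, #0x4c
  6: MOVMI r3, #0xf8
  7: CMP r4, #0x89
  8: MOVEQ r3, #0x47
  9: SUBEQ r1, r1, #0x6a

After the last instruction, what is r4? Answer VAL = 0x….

[0] flags=1010 → (cmp)
[1] flags=1010 GE?F → skip
[2] flags=1010 VS?F → skip
[3] flags=1010 LE?T → r4=0xa6
[4] flags=1000 → (cmp)
[5] flags=1000 VC?T → r4=0x86
[6] flags=1000 MI?T → r3=0xf8
[7] flags=1000 → (cmp)
[8] flags=1000 EQ?F → skip
[9] flags=1000 EQ?F → skip

VAL = 0x86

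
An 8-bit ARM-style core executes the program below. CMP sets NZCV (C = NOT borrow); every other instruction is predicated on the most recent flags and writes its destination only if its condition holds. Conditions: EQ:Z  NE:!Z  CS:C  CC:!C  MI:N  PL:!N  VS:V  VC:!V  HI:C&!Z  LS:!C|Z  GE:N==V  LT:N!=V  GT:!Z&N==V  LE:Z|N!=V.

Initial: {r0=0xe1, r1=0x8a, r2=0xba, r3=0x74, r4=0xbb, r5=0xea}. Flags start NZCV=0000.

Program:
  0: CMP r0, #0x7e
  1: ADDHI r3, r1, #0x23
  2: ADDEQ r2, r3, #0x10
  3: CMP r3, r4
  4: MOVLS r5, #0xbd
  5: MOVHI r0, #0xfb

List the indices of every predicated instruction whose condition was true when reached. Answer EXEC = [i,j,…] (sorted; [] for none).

[0] flags=0011 → (cmp)
[1] flags=0011 HI?T → r3=0xad
[2] flags=0011 EQ?F → skip
[3] flags=1000 → (cmp)
[4] flags=1000 LS?T → r5=0xbd
[5] flags=1000 HI?F → skip

EXEC = [1,4]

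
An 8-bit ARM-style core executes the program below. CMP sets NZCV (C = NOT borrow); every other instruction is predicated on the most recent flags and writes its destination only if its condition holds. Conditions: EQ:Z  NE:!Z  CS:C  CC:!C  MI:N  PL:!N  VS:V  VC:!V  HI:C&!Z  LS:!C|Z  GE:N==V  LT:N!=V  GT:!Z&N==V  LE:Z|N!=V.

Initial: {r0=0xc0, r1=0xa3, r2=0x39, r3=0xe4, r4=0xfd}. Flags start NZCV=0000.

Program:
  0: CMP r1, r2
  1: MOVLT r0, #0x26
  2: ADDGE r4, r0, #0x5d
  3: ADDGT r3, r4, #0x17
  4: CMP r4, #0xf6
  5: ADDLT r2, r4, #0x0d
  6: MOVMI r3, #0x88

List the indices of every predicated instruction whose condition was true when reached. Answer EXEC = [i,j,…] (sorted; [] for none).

EXEC = [1]

[0] flags=0011 → (cmp)
[1] flags=0011 LT?T → r0=0x26
[2] flags=0011 GE?F → skip
[3] flags=0011 GT?F → skip
[4] flags=0010 → (cmp)
[5] flags=0010 LT?F → skip
[6] flags=0010 MI?F → skip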